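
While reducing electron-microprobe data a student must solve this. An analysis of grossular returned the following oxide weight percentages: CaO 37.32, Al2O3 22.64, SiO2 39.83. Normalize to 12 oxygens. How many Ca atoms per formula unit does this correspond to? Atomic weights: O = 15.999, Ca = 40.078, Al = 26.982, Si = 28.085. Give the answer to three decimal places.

3.005 Ca apfu

CaO (M=56.077): mol = 0.66551; Ca = 0.66551, O = 0.66551.
Al2O3 (M=101.961): mol = 0.22205; Al = 0.44410, O = 0.66615.
SiO2 (M=60.083): mol = 0.66292; Si = 0.66292, O = 1.32584.
ΣO = 2.65750; factor = 12/ΣO = 4.51552.
Ca apfu = 0.66551 × 4.51552 = 3.005.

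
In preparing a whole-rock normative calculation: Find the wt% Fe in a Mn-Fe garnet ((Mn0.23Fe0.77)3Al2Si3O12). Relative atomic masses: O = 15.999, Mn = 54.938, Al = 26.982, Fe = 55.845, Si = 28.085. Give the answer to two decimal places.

Molar mass of (Mn0.23Fe0.77)3Al2Si3O12: 0.69*54.938 + 2.31*55.845 + 2*26.982 + 3*28.085 + 12*15.999 = 497.116 g/mol.
Mass of Fe per formula unit: 2.31 × 55.845 = 129.002 g.
Weight fraction Fe = 129.002 / 497.116 = 0.2595.

25.95 wt%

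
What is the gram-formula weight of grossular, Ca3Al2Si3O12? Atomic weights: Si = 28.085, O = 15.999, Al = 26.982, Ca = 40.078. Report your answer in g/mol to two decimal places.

The formula mass is the sum 3*40.078 + 2*26.982 + 3*28.085 + 12*15.999.

450.44 g/mol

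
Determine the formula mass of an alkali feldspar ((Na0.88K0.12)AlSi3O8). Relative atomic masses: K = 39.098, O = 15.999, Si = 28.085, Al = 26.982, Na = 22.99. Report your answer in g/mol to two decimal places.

264.15 g/mol

Na: 0.88 × 22.99 = 20.2312
K: 0.12 × 39.098 = 4.6918
Al: 1 × 26.982 = 26.9820
Si: 3 × 28.085 = 84.2550
O: 8 × 15.999 = 127.9920
Summing the contributions gives the formula mass.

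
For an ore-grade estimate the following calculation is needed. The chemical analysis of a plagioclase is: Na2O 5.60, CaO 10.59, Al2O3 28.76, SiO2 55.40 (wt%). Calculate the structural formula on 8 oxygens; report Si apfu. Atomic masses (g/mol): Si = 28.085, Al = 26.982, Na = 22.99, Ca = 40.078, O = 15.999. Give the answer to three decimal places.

Na2O: 5.60/61.979 = 0.09035 mol → 0.18070 mol Na, 0.09035 mol O.
CaO: 10.59/56.077 = 0.18885 mol → 0.18885 mol Ca, 0.18885 mol O.
Al2O3: 28.76/101.961 = 0.28207 mol → 0.56414 mol Al, 0.84621 mol O.
SiO2: 55.40/60.083 = 0.92206 mol → 0.92206 mol Si, 1.84412 mol O.
Total oxygen = 2.96953 mol. Normalization factor = 8/2.96953 = 2.69403.
Si per 8 O = 0.92206 × 2.69403 = 2.484.

2.484 Si apfu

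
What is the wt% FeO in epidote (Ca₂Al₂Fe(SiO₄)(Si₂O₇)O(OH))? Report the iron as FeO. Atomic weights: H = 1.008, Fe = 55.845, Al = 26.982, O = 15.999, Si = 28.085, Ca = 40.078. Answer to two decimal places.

Formula mass = 483.215 g/mol.
1 Fe → 1.0000 mol FeO per formula unit; M(FeO) = 71.844, so FeO mass = 71.844 g.
71.844/483.215 × 100 = 14.87 wt%.

14.87 wt%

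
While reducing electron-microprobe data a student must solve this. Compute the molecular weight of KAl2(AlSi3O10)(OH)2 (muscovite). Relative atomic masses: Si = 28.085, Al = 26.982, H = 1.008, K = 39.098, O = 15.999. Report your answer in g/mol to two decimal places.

K: 1 × 39.098 = 39.0980
Al: 3 × 26.982 = 80.9460
Si: 3 × 28.085 = 84.2550
O: 12 × 15.999 = 191.9880
H: 2 × 1.008 = 2.0160
Summing the contributions gives the formula mass.

398.30 g/mol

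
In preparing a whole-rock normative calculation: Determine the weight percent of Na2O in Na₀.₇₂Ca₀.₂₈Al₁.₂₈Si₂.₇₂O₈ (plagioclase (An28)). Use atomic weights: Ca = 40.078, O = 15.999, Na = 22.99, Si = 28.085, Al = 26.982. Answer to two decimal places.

M(Na₀.₇₂Ca₀.₂₈Al₁.₂₈Si₂.₇₂O₈) = 266.695 g/mol; M(Na2O) = 61.979 g/mol.
Moles Na2O per formula unit = 0.72 Na ÷ 2 = 0.3600.
Na2O fraction = (0.3600 × 61.979) / 266.695 = 22.312/266.695 = 0.0837.

8.37 wt%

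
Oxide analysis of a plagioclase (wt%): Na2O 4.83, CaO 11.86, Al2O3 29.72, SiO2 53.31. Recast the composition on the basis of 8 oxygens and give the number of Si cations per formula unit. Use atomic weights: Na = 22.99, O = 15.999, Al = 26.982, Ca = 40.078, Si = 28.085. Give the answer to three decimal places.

Na2O: 4.83/61.979 = 0.07793 mol → 0.15586 mol Na, 0.07793 mol O.
CaO: 11.86/56.077 = 0.21149 mol → 0.21149 mol Ca, 0.21149 mol O.
Al2O3: 29.72/101.961 = 0.29148 mol → 0.58296 mol Al, 0.87444 mol O.
SiO2: 53.31/60.083 = 0.88727 mol → 0.88727 mol Si, 1.77454 mol O.
Total oxygen = 2.93840 mol. Normalization factor = 8/2.93840 = 2.72257.
Si per 8 O = 0.88727 × 2.72257 = 2.416.

2.416 Si apfu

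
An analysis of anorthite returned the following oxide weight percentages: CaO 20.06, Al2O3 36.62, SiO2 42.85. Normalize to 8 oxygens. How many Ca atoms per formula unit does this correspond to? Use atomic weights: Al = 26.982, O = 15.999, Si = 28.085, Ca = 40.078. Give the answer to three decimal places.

CaO: 20.06/56.077 = 0.35772 mol → 0.35772 mol Ca, 0.35772 mol O.
Al2O3: 36.62/101.961 = 0.35916 mol → 0.71832 mol Al, 1.07748 mol O.
SiO2: 42.85/60.083 = 0.71318 mol → 0.71318 mol Si, 1.42636 mol O.
Total oxygen = 2.86156 mol. Normalization factor = 8/2.86156 = 2.79568.
Ca per 8 O = 0.35772 × 2.79568 = 1.000.

1.000 Ca apfu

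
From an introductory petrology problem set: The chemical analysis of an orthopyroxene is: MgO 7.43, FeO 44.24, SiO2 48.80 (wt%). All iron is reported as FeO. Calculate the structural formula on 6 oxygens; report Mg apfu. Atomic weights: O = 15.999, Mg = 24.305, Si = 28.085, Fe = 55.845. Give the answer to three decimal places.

7.43 wt% MgO ÷ 40.304 g/mol = 0.18435 mol, giving 0.18435 Mg and 0.18435 O.
44.24 wt% FeO ÷ 71.844 g/mol = 0.61578 mol, giving 0.61578 Fe and 0.61578 O.
48.80 wt% SiO2 ÷ 60.083 g/mol = 0.81221 mol, giving 0.81221 Si and 1.62442 O.
Oxygen sums to 2.42455; scaling by 6/2.42455 = 2.47469 puts the formula on 6 O.
Mg: 0.18435 × 2.47469 = 0.456 atoms per formula unit.

0.456 Mg apfu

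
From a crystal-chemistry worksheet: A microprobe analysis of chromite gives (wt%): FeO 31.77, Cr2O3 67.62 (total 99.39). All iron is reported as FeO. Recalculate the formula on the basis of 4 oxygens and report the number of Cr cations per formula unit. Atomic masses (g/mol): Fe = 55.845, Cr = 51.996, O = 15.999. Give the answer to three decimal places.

2.003 Cr apfu

31.77 wt% FeO ÷ 71.844 g/mol = 0.44221 mol, giving 0.44221 Fe and 0.44221 O.
67.62 wt% Cr2O3 ÷ 151.989 g/mol = 0.44490 mol, giving 0.88980 Cr and 1.33470 O.
Oxygen sums to 1.77691; scaling by 4/1.77691 = 2.25110 puts the formula on 4 O.
Cr: 0.88980 × 2.25110 = 2.003 atoms per formula unit.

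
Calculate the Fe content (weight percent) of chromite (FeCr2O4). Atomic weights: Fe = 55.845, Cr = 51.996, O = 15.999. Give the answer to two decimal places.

24.95 weight percent

Molar mass of FeCr2O4: 1*55.845 + 2*51.996 + 4*15.999 = 223.833 g/mol.
Mass of Fe per formula unit: 1 × 55.845 = 55.845 g.
Weight fraction Fe = 55.845 / 223.833 = 0.2495.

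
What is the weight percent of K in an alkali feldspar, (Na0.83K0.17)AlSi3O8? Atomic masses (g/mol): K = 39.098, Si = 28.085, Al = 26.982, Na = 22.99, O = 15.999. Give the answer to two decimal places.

Molar mass of (Na0.83K0.17)AlSi3O8: 0.83·22.99 + 0.17·39.098 + 1·26.982 + 3·28.085 + 8·15.999 = 264.957 g/mol.
Mass of K per formula unit: 0.17 × 39.098 = 6.647 g.
Weight fraction K = 6.647 / 264.957 = 0.0251.

2.51 mass %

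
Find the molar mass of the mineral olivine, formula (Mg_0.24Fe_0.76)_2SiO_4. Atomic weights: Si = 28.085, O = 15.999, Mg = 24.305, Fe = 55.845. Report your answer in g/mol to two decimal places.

188.63 g/mol

Mg: 0.48 × 24.305 = 11.6664
Fe: 1.52 × 55.845 = 84.8844
Si: 1 × 28.085 = 28.0850
O: 4 × 15.999 = 63.9960
Summing the contributions gives the formula mass.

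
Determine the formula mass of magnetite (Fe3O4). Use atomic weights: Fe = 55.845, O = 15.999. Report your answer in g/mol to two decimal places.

The formula mass is the sum 3*55.845 + 4*15.999.

231.53 g/mol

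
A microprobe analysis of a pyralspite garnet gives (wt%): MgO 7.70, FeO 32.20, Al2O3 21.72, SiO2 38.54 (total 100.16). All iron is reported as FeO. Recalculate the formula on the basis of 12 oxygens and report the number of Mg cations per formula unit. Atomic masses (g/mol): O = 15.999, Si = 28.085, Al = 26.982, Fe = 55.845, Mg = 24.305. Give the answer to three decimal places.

0.895 Mg apfu

MgO: 7.70/40.304 = 0.19105 mol → 0.19105 mol Mg, 0.19105 mol O.
FeO: 32.20/71.844 = 0.44819 mol → 0.44819 mol Fe, 0.44819 mol O.
Al2O3: 21.72/101.961 = 0.21302 mol → 0.42604 mol Al, 0.63906 mol O.
SiO2: 38.54/60.083 = 0.64145 mol → 0.64145 mol Si, 1.28290 mol O.
Total oxygen = 2.56120 mol. Normalization factor = 12/2.56120 = 4.68530.
Mg per 12 O = 0.19105 × 4.68530 = 0.895.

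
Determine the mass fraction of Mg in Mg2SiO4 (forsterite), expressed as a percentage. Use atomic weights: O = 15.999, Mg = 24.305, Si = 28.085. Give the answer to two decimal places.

34.55 weight percent

Molar mass of Mg2SiO4: 2*24.305 + 1*28.085 + 4*15.999 = 140.691 g/mol.
Mass of Mg per formula unit: 2 × 24.305 = 48.610 g.
Weight fraction Mg = 48.610 / 140.691 = 0.3455.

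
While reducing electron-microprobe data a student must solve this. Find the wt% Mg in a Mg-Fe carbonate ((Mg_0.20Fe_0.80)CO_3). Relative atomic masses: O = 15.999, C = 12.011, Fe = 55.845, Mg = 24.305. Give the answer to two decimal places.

4.44 wt%

Formula mass = 0.20×24.305 + 0.80×55.845 + 1×12.011 + 3×15.999 = 109.545 g/mol, of which 4.861 g is Mg.
So Mg makes up 4.861/109.545 = 0.0444 of the mass, i.e. 4.44%.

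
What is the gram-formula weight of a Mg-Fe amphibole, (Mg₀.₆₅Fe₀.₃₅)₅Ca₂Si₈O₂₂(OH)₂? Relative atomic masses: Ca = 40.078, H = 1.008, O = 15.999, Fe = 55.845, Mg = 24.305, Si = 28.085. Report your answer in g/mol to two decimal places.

M = 3.25×24.305 + 1.75×55.845 + 2×40.078 + 8×28.085 + 24×15.999 + 2×1.008

867.55 g/mol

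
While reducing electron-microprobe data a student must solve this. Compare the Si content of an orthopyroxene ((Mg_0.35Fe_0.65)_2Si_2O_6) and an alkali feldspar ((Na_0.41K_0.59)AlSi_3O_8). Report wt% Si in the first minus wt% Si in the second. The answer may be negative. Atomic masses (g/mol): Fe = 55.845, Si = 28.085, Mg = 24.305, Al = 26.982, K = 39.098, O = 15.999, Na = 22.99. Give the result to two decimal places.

-7.78 percentage points

Si in (Mg_0.35Fe_0.65)_2Si_2O_6: molar mass 241.776 g/mol; 2×28.085 = 56.170 g → 23.23 wt%.
Si in (Na_0.41K_0.59)AlSi_3O_8: molar mass 271.723 g/mol; 3×28.085 = 84.255 g → 31.01 wt%.
Difference = 23.23 − 31.01 = -7.78 percentage points.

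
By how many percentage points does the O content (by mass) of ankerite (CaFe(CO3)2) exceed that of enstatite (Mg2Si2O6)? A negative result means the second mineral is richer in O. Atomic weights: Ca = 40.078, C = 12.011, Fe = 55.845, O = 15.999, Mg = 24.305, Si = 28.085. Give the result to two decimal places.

-3.36 percentage points

M(CaFe(CO3)2) = 215.939 g/mol, so wt% O = 95.994/215.939 × 100 = 44.45%.
M(Mg2Si2O6) = 200.774 g/mol, so wt% O = 95.994/200.774 × 100 = 47.81%.
44.45 − 47.81 = -3.36 pp.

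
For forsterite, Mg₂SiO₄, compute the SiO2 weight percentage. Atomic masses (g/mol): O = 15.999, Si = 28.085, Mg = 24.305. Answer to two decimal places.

Formula mass = 140.691 g/mol.
1 Si → 1.0000 mol SiO2 per formula unit; M(SiO2) = 60.083, so SiO2 mass = 60.083 g.
60.083/140.691 × 100 = 42.71 wt%.

42.71 wt%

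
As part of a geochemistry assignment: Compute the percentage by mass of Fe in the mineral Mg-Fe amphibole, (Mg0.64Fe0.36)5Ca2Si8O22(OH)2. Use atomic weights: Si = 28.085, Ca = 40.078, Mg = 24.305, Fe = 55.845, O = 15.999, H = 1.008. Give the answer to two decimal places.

Formula mass = 3.20*24.305 + 1.80*55.845 + 2*40.078 + 8*28.085 + 24*15.999 + 2*1.008 = 869.125 g/mol, of which 100.521 g is Fe.
So Fe makes up 100.521/869.125 = 0.1157 of the mass, i.e. 11.57%.

11.57 wt%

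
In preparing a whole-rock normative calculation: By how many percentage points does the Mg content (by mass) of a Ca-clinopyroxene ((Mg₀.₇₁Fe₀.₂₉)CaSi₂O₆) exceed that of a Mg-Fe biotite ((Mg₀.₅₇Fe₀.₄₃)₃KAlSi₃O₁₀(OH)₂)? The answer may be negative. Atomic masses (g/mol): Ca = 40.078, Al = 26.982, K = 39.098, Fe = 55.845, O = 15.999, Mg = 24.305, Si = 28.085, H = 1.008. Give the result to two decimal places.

-1.43 percentage points

M((Mg₀.₇₁Fe₀.₂₉)CaSi₂O₆) = 225.694 g/mol, so wt% Mg = 17.257/225.694 × 100 = 7.65%.
M((Mg₀.₅₇Fe₀.₄₃)₃KAlSi₃O₁₀(OH)₂) = 457.941 g/mol, so wt% Mg = 41.562/457.941 × 100 = 9.08%.
7.65 − 9.08 = -1.43 pp.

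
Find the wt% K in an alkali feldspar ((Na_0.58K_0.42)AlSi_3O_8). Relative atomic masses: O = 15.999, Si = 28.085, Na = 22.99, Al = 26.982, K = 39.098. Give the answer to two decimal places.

Molar mass of (Na_0.58K_0.42)AlSi_3O_8: 0.58·22.99 + 0.42·39.098 + 1·26.982 + 3·28.085 + 8·15.999 = 268.984 g/mol.
Mass of K per formula unit: 0.42 × 39.098 = 16.421 g.
Weight fraction K = 16.421 / 268.984 = 0.0610.

6.10 wt%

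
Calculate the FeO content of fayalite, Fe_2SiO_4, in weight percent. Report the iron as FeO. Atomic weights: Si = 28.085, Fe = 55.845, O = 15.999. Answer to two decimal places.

70.51 wt%

Formula mass = 203.771 g/mol.
2 Fe → 2.0000 mol FeO per formula unit; M(FeO) = 71.844, so FeO mass = 143.688 g.
143.688/203.771 × 100 = 70.51 wt%.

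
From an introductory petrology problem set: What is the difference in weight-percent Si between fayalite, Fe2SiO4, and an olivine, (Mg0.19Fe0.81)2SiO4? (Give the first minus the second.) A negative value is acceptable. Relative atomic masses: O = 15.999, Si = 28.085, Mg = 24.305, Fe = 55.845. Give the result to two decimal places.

M(Fe2SiO4) = 203.771 g/mol, so wt% Si = 28.085/203.771 × 100 = 13.78%.
M((Mg0.19Fe0.81)2SiO4) = 191.786 g/mol, so wt% Si = 28.085/191.786 × 100 = 14.64%.
13.78 − 14.64 = -0.86 pp.

-0.86 percentage points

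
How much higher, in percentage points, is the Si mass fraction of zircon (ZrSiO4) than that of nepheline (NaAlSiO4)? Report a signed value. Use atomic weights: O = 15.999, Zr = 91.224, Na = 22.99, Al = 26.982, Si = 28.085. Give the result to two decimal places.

-4.45 percentage points

M(ZrSiO4) = 183.305 g/mol, so wt% Si = 28.085/183.305 × 100 = 15.32%.
M(NaAlSiO4) = 142.053 g/mol, so wt% Si = 28.085/142.053 × 100 = 19.77%.
15.32 − 19.77 = -4.45 pp.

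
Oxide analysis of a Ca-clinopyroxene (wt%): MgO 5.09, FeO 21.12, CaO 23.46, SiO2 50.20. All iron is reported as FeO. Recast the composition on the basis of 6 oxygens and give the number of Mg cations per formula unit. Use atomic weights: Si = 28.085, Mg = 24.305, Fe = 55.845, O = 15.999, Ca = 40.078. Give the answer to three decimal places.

MgO: 5.09/40.304 = 0.12629 mol → 0.12629 mol Mg, 0.12629 mol O.
FeO: 21.12/71.844 = 0.29397 mol → 0.29397 mol Fe, 0.29397 mol O.
CaO: 23.46/56.077 = 0.41835 mol → 0.41835 mol Ca, 0.41835 mol O.
SiO2: 50.20/60.083 = 0.83551 mol → 0.83551 mol Si, 1.67102 mol O.
Total oxygen = 2.50963 mol. Normalization factor = 6/2.50963 = 2.39079.
Mg per 6 O = 0.12629 × 2.39079 = 0.302.

0.302 Mg apfu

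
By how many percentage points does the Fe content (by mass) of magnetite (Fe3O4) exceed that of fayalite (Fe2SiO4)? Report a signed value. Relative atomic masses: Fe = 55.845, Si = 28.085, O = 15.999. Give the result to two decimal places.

17.55 percentage points

M(Fe3O4) = 231.531 g/mol, so wt% Fe = 167.535/231.531 × 100 = 72.36%.
M(Fe2SiO4) = 203.771 g/mol, so wt% Fe = 111.690/203.771 × 100 = 54.81%.
72.36 − 54.81 = 17.55 pp.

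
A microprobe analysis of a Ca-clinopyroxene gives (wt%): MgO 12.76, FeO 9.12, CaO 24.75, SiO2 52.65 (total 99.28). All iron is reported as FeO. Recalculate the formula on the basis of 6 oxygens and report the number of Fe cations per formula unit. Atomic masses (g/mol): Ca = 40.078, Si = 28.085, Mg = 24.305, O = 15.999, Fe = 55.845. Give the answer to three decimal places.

MgO (M=40.304): mol = 0.31659; Mg = 0.31659, O = 0.31659.
FeO (M=71.844): mol = 0.12694; Fe = 0.12694, O = 0.12694.
CaO (M=56.077): mol = 0.44136; Ca = 0.44136, O = 0.44136.
SiO2 (M=60.083): mol = 0.87629; Si = 0.87629, O = 1.75258.
ΣO = 2.63747; factor = 6/ΣO = 2.27491.
Fe apfu = 0.12694 × 2.27491 = 0.289.

0.289 Fe apfu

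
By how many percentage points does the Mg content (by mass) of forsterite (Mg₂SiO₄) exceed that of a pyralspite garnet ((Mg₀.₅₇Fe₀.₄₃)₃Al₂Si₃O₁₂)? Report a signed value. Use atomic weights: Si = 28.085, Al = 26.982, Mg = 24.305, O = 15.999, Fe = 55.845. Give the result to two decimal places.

25.19 percentage points

First mineral: 48.610 g Mg in 140.691 g formula = 34.55 wt% Mg.
Second mineral: 41.562 g Mg in 443.809 g formula = 9.36 wt% Mg.
34.55% − 9.36% gives a difference of 25.19 percentage points.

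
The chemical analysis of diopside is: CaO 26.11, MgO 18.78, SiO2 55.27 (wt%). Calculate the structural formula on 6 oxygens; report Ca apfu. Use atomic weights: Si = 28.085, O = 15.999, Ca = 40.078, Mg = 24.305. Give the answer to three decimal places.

CaO (M=56.077): mol = 0.46561; Ca = 0.46561, O = 0.46561.
MgO (M=40.304): mol = 0.46596; Mg = 0.46596, O = 0.46596.
SiO2 (M=60.083): mol = 0.91989; Si = 0.91989, O = 1.83978.
ΣO = 2.77135; factor = 6/ΣO = 2.16501.
Ca apfu = 0.46561 × 2.16501 = 1.008.

1.008 Ca apfu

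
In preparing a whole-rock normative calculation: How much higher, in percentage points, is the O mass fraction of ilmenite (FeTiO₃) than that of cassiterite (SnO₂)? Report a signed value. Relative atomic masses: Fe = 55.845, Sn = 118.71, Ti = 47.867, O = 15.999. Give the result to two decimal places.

10.41 percentage points

M(FeTiO₃) = 151.709 g/mol, so wt% O = 47.997/151.709 × 100 = 31.64%.
M(SnO₂) = 150.708 g/mol, so wt% O = 31.998/150.708 × 100 = 21.23%.
31.64 − 21.23 = 10.41 pp.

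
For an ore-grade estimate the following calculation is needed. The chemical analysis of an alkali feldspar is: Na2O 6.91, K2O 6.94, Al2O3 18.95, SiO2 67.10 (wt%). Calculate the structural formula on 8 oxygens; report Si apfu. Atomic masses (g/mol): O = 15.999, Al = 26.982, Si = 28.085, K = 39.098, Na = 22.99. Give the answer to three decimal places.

Na2O (M=61.979): mol = 0.11149; Na = 0.22298, O = 0.11149.
K2O (M=94.195): mol = 0.07368; K = 0.14736, O = 0.07368.
Al2O3 (M=101.961): mol = 0.18586; Al = 0.37172, O = 0.55758.
SiO2 (M=60.083): mol = 1.11679; Si = 1.11679, O = 2.23358.
ΣO = 2.97633; factor = 8/ΣO = 2.68787.
Si apfu = 1.11679 × 2.68787 = 3.002.

3.002 Si apfu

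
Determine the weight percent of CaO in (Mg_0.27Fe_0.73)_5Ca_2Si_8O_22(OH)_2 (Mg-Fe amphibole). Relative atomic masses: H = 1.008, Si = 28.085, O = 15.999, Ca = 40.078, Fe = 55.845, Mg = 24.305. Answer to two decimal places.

12.09 wt%

Formula mass = 927.474 g/mol.
2 Ca → 2.0000 mol CaO per formula unit; M(CaO) = 56.077, so CaO mass = 112.154 g.
112.154/927.474 × 100 = 12.09 wt%.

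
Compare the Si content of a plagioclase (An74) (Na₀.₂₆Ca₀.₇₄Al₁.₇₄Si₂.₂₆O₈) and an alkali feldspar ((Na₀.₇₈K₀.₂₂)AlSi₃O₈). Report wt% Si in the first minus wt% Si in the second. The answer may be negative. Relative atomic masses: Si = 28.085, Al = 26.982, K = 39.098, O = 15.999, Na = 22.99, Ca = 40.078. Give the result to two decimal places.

-8.54 percentage points

First mineral: 63.472 g Si in 274.048 g formula = 23.16 wt% Si.
Second mineral: 84.255 g Si in 265.763 g formula = 31.70 wt% Si.
23.16% − 31.70% gives a difference of -8.54 percentage points.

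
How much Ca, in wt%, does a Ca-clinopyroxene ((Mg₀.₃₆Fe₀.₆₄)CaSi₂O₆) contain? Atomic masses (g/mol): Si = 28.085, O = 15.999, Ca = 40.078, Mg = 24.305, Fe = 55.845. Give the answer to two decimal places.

M((Mg₀.₃₆Fe₀.₆₄)CaSi₂O₆) = 236.733 g/mol.
Ca contributes 1 × 40.078 = 40.078 g per mole.
40.078/236.733 = 0.1693 → 16.93%.

16.93 wt%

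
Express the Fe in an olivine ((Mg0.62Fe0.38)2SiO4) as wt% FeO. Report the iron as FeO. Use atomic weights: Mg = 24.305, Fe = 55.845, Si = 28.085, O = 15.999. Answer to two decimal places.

33.16 wt%

M((Mg0.62Fe0.38)2SiO4) = 164.661 g/mol; M(FeO) = 71.844 g/mol.
Moles FeO per formula unit = 0.76 Fe ÷ 1 = 0.7600.
FeO fraction = (0.7600 × 71.844) / 164.661 = 54.601/164.661 = 0.3316.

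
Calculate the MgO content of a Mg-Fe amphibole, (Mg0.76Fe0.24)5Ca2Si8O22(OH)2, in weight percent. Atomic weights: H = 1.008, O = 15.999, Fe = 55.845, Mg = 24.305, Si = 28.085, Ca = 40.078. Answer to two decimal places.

18.01 wt%

Formula mass = 850.201 g/mol.
3.80 Mg → 3.8000 mol MgO per formula unit; M(MgO) = 40.304, so MgO mass = 153.155 g.
153.155/850.201 × 100 = 18.01 wt%.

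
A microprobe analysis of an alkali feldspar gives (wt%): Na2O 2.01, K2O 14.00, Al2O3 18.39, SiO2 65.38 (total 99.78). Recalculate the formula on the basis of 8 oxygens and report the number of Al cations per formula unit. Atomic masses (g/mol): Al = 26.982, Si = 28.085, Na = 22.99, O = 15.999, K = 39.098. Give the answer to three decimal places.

2.01 wt% Na2O ÷ 61.979 g/mol = 0.03243 mol, giving 0.06486 Na and 0.03243 O.
14.00 wt% K2O ÷ 94.195 g/mol = 0.14863 mol, giving 0.29726 K and 0.14863 O.
18.39 wt% Al2O3 ÷ 101.961 g/mol = 0.18036 mol, giving 0.36072 Al and 0.54108 O.
65.38 wt% SiO2 ÷ 60.083 g/mol = 1.08816 mol, giving 1.08816 Si and 2.17632 O.
Oxygen sums to 2.89846; scaling by 8/2.89846 = 2.76009 puts the formula on 8 O.
Al: 0.36072 × 2.76009 = 0.996 atoms per formula unit.

0.996 Al apfu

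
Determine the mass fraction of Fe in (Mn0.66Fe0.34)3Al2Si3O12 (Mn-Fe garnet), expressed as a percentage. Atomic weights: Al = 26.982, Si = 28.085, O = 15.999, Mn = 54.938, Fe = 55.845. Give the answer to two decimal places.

11.49 mass %

Formula mass = 1.98*54.938 + 1.02*55.845 + 2*26.982 + 3*28.085 + 12*15.999 = 495.946 g/mol, of which 56.962 g is Fe.
So Fe makes up 56.962/495.946 = 0.1149 of the mass, i.e. 11.49%.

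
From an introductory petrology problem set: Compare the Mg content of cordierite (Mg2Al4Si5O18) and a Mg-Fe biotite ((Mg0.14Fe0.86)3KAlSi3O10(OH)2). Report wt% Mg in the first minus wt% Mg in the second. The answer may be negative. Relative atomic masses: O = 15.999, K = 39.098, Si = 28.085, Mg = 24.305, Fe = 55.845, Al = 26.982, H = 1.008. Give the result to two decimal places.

M(Mg2Al4Si5O18) = 584.945 g/mol, so wt% Mg = 48.610/584.945 × 100 = 8.31%.
M((Mg0.14Fe0.86)3KAlSi3O10(OH)2) = 498.627 g/mol, so wt% Mg = 10.208/498.627 × 100 = 2.05%.
8.31 − 2.05 = 6.26 pp.

6.26 percentage points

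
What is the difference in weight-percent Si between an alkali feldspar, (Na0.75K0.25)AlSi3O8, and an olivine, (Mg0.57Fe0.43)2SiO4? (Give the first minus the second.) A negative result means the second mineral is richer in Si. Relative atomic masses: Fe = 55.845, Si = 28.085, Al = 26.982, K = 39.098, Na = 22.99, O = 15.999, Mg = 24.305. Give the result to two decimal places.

Si in (Na0.75K0.25)AlSi3O8: molar mass 266.246 g/mol; 3×28.085 = 84.255 g → 31.65 wt%.
Si in (Mg0.57Fe0.43)2SiO4: molar mass 167.815 g/mol; 1×28.085 = 28.085 g → 16.74 wt%.
Difference = 31.65 − 16.74 = 14.91 percentage points.

14.91 percentage points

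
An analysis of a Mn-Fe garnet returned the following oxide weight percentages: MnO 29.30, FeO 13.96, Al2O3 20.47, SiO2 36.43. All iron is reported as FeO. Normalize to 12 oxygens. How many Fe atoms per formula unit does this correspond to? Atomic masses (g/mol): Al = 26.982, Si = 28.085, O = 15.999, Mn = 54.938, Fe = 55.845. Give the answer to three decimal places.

0.963 Fe apfu

MnO: 29.30/70.937 = 0.41304 mol → 0.41304 mol Mn, 0.41304 mol O.
FeO: 13.96/71.844 = 0.19431 mol → 0.19431 mol Fe, 0.19431 mol O.
Al2O3: 20.47/101.961 = 0.20076 mol → 0.40152 mol Al, 0.60228 mol O.
SiO2: 36.43/60.083 = 0.60633 mol → 0.60633 mol Si, 1.21266 mol O.
Total oxygen = 2.42229 mol. Normalization factor = 12/2.42229 = 4.95399.
Fe per 12 O = 0.19431 × 4.95399 = 0.963.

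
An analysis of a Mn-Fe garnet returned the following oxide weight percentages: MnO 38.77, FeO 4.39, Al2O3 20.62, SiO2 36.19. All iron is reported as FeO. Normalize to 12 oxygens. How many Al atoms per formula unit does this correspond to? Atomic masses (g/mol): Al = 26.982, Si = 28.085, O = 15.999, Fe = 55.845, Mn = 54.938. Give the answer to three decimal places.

2.006 Al apfu

MnO: 38.77/70.937 = 0.54654 mol → 0.54654 mol Mn, 0.54654 mol O.
FeO: 4.39/71.844 = 0.06110 mol → 0.06110 mol Fe, 0.06110 mol O.
Al2O3: 20.62/101.961 = 0.20223 mol → 0.40446 mol Al, 0.60669 mol O.
SiO2: 36.19/60.083 = 0.60233 mol → 0.60233 mol Si, 1.20466 mol O.
Total oxygen = 2.41899 mol. Normalization factor = 12/2.41899 = 4.96075.
Al per 12 O = 0.40446 × 4.96075 = 2.006.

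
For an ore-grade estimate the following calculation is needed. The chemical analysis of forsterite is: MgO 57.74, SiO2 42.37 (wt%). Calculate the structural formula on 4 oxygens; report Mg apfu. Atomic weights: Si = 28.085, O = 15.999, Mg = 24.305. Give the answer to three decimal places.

MgO (M=40.304): mol = 1.43261; Mg = 1.43261, O = 1.43261.
SiO2 (M=60.083): mol = 0.70519; Si = 0.70519, O = 1.41038.
ΣO = 2.84299; factor = 4/ΣO = 1.40697.
Mg apfu = 1.43261 × 1.40697 = 2.016.

2.016 Mg apfu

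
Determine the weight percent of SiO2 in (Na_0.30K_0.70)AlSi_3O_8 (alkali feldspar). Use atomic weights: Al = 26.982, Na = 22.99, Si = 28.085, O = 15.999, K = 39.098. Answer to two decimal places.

65.91 wt%

Molar mass of (Na_0.30K_0.70)AlSi_3O_8 = 0.30*22.99 + 0.70*39.098 + 1*26.982 + 3*28.085 + 8*15.999 = 273.495 g/mol.
Each formula unit contains 3 Si, equivalent to 3/1 = 3.0000 mol SiO2.
M(SiO2) = 1×28.085 + 2×15.999 = 60.083 g/mol.
Mass of SiO2 per formula unit = 3.0000 × 60.083 = 180.249 g.
SiO2 wt% = 180.249 / 273.495 × 100 = 65.91%.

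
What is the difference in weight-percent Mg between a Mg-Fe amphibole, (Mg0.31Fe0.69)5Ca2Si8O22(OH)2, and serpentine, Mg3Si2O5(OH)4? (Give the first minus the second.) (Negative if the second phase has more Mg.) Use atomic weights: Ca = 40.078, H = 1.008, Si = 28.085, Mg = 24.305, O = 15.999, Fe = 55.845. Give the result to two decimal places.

First mineral: 37.673 g Mg in 921.166 g formula = 4.09 wt% Mg.
Second mineral: 72.915 g Mg in 277.108 g formula = 26.31 wt% Mg.
4.09% − 26.31% gives a difference of -22.22 percentage points.

-22.22 percentage points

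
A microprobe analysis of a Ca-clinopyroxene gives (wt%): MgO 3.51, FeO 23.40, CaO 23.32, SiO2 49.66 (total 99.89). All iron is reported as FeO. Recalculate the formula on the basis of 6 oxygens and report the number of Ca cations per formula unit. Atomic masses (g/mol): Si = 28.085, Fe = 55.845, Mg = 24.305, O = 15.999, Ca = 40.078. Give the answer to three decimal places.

1.005 Ca apfu

MgO (M=40.304): mol = 0.08709; Mg = 0.08709, O = 0.08709.
FeO (M=71.844): mol = 0.32571; Fe = 0.32571, O = 0.32571.
CaO (M=56.077): mol = 0.41586; Ca = 0.41586, O = 0.41586.
SiO2 (M=60.083): mol = 0.82652; Si = 0.82652, O = 1.65304.
ΣO = 2.48170; factor = 6/ΣO = 2.41770.
Ca apfu = 0.41586 × 2.41770 = 1.005.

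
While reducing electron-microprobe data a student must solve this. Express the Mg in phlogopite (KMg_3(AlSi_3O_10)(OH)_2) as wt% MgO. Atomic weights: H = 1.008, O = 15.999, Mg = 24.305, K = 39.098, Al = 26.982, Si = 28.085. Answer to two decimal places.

28.98 wt%

Molar mass of KMg_3(AlSi_3O_10)(OH)_2 = 1*39.098 + 3*24.305 + 1*26.982 + 3*28.085 + 12*15.999 + 2*1.008 = 417.254 g/mol.
Each formula unit contains 3 Mg, equivalent to 3/1 = 3.0000 mol MgO.
M(MgO) = 1×24.305 + 1×15.999 = 40.304 g/mol.
Mass of MgO per formula unit = 3.0000 × 40.304 = 120.912 g.
MgO wt% = 120.912 / 417.254 × 100 = 28.98%.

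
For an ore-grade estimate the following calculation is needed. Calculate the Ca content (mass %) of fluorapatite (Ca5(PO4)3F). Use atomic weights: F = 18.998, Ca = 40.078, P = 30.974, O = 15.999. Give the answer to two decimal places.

Formula mass = 5*40.078 + 3*30.974 + 12*15.999 + 1*18.998 = 504.298 g/mol, of which 200.390 g is Ca.
So Ca makes up 200.390/504.298 = 0.3974 of the mass, i.e. 39.74%.

39.74 mass %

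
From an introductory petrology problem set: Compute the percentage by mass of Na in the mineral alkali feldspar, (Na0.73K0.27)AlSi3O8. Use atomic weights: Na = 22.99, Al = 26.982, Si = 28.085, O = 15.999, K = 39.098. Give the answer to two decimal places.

6.30 mass %

Molar mass of (Na0.73K0.27)AlSi3O8: 0.73*22.99 + 0.27*39.098 + 1*26.982 + 3*28.085 + 8*15.999 = 266.568 g/mol.
Mass of Na per formula unit: 0.73 × 22.99 = 16.783 g.
Weight fraction Na = 16.783 / 266.568 = 0.0630.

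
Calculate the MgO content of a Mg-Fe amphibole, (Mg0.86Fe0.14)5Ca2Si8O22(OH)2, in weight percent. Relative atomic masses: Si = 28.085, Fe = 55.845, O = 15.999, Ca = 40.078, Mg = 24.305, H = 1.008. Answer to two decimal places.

M((Mg0.86Fe0.14)5Ca2Si8O22(OH)2) = 834.431 g/mol; M(MgO) = 40.304 g/mol.
Moles MgO per formula unit = 4.30 Mg ÷ 1 = 4.3000.
MgO fraction = (4.3000 × 40.304) / 834.431 = 173.307/834.431 = 0.2077.

20.77 wt%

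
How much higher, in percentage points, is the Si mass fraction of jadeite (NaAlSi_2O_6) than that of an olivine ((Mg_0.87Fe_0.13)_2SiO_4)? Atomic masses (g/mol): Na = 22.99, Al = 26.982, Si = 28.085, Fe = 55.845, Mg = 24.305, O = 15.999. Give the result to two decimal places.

M(NaAlSi_2O_6) = 202.136 g/mol, so wt% Si = 56.170/202.136 × 100 = 27.79%.
M((Mg_0.87Fe_0.13)_2SiO_4) = 148.891 g/mol, so wt% Si = 28.085/148.891 × 100 = 18.86%.
27.79 − 18.86 = 8.93 pp.

8.93 percentage points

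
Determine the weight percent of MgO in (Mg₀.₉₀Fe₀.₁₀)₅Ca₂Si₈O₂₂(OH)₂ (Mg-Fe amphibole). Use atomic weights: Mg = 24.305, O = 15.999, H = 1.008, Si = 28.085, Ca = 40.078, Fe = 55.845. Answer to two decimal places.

M((Mg₀.₉₀Fe₀.₁₀)₅Ca₂Si₈O₂₂(OH)₂) = 828.123 g/mol; M(MgO) = 40.304 g/mol.
Moles MgO per formula unit = 4.50 Mg ÷ 1 = 4.5000.
MgO fraction = (4.5000 × 40.304) / 828.123 = 181.368/828.123 = 0.2190.

21.90 wt%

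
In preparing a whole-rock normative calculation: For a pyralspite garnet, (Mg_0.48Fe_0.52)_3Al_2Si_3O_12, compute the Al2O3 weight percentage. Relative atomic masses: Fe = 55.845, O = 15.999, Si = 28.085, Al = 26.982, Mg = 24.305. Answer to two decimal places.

M((Mg_0.48Fe_0.52)_3Al_2Si_3O_12) = 452.324 g/mol; M(Al2O3) = 101.961 g/mol.
Moles Al2O3 per formula unit = 2 Al ÷ 2 = 1.0000.
Al2O3 fraction = (1.0000 × 101.961) / 452.324 = 101.961/452.324 = 0.2254.

22.54 wt%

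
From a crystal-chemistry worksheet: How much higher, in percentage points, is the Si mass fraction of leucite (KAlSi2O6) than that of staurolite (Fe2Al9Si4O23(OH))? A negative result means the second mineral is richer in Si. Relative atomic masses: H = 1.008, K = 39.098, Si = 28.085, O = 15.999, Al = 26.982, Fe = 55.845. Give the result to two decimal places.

12.55 percentage points

Si in KAlSi2O6: molar mass 218.244 g/mol; 2×28.085 = 56.170 g → 25.74 wt%.
Si in Fe2Al9Si4O23(OH): molar mass 851.852 g/mol; 4×28.085 = 112.340 g → 13.19 wt%.
Difference = 25.74 − 13.19 = 12.55 percentage points.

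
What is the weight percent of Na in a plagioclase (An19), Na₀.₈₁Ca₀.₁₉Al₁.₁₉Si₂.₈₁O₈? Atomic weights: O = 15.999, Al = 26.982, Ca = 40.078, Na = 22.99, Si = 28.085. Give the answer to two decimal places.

7.02 weight percent

Molar mass of Na₀.₈₁Ca₀.₁₉Al₁.₁₉Si₂.₈₁O₈: 0.81*22.99 + 0.19*40.078 + 1.19*26.982 + 2.81*28.085 + 8*15.999 = 265.256 g/mol.
Mass of Na per formula unit: 0.81 × 22.99 = 18.622 g.
Weight fraction Na = 18.622 / 265.256 = 0.0702.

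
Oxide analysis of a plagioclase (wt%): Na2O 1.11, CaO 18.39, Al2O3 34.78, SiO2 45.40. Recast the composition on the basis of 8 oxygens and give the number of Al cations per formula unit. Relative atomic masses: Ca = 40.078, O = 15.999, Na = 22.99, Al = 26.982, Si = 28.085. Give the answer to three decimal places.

1.895 Al apfu

Na2O: 1.11/61.979 = 0.01791 mol → 0.03582 mol Na, 0.01791 mol O.
CaO: 18.39/56.077 = 0.32794 mol → 0.32794 mol Ca, 0.32794 mol O.
Al2O3: 34.78/101.961 = 0.34111 mol → 0.68222 mol Al, 1.02333 mol O.
SiO2: 45.40/60.083 = 0.75562 mol → 0.75562 mol Si, 1.51124 mol O.
Total oxygen = 2.88042 mol. Normalization factor = 8/2.88042 = 2.77737.
Al per 8 O = 0.68222 × 2.77737 = 1.895.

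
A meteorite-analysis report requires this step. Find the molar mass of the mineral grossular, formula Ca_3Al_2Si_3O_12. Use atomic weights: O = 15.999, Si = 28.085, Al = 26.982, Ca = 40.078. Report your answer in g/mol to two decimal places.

The formula mass is the sum 3(40.078) + 2(26.982) + 3(28.085) + 12(15.999).

450.44 g/mol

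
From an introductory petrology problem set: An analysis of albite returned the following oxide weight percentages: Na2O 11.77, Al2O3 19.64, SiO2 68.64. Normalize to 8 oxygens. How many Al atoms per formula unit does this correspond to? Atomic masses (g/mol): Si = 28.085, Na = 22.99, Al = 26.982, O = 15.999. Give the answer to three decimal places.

Na2O: 11.77/61.979 = 0.18990 mol → 0.37980 mol Na, 0.18990 mol O.
Al2O3: 19.64/101.961 = 0.19262 mol → 0.38524 mol Al, 0.57786 mol O.
SiO2: 68.64/60.083 = 1.14242 mol → 1.14242 mol Si, 2.28484 mol O.
Total oxygen = 3.05260 mol. Normalization factor = 8/3.05260 = 2.62072.
Al per 8 O = 0.38524 × 2.62072 = 1.010.

1.010 Al apfu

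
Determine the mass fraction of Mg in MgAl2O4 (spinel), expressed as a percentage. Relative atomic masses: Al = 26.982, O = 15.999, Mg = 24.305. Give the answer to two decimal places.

17.08 weight percent

M(MgAl2O4) = 142.265 g/mol.
Mg contributes 1 × 24.305 = 24.305 g per mole.
24.305/142.265 = 0.1708 → 17.08%.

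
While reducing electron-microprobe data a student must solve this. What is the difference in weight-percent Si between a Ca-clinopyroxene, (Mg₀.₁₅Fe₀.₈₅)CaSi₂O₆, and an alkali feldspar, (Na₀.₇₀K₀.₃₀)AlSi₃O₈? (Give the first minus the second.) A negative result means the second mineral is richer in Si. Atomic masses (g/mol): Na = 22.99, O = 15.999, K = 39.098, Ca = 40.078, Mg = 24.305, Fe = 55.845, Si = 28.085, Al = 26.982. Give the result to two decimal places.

First mineral: 56.170 g Si in 243.356 g formula = 23.08 wt% Si.
Second mineral: 84.255 g Si in 267.051 g formula = 31.55 wt% Si.
23.08% − 31.55% gives a difference of -8.47 percentage points.

-8.47 percentage points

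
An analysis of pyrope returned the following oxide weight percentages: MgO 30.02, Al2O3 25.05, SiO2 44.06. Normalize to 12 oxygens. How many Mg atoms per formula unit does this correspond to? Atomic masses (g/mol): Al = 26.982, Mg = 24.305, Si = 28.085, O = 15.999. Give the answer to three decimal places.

MgO: 30.02/40.304 = 0.74484 mol → 0.74484 mol Mg, 0.74484 mol O.
Al2O3: 25.05/101.961 = 0.24568 mol → 0.49136 mol Al, 0.73704 mol O.
SiO2: 44.06/60.083 = 0.73332 mol → 0.73332 mol Si, 1.46664 mol O.
Total oxygen = 2.94852 mol. Normalization factor = 12/2.94852 = 4.06984.
Mg per 12 O = 0.74484 × 4.06984 = 3.031.

3.031 Mg apfu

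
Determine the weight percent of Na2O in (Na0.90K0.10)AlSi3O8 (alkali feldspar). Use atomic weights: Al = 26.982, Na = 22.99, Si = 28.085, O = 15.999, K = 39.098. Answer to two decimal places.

10.57 wt%

Molar mass of (Na0.90K0.10)AlSi3O8 = 0.90·22.99 + 0.10·39.098 + 1·26.982 + 3·28.085 + 8·15.999 = 263.830 g/mol.
Each formula unit contains 0.90 Na, equivalent to 0.90/2 = 0.4500 mol Na2O.
M(Na2O) = 2×22.99 + 1×15.999 = 61.979 g/mol.
Mass of Na2O per formula unit = 0.4500 × 61.979 = 27.891 g.
Na2O wt% = 27.891 / 263.830 × 100 = 10.57%.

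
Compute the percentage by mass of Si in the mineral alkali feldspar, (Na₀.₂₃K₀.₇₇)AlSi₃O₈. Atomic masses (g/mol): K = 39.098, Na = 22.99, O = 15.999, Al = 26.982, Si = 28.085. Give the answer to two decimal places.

30.68 mass %

M((Na₀.₂₃K₀.₇₇)AlSi₃O₈) = 274.622 g/mol.
Si contributes 3 × 28.085 = 84.255 g per mole.
84.255/274.622 = 0.3068 → 30.68%.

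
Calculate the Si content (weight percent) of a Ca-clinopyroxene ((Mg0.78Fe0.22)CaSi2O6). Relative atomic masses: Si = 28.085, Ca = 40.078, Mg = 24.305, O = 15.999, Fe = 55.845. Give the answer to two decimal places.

Molar mass of (Mg0.78Fe0.22)CaSi2O6: 0.78*24.305 + 0.22*55.845 + 1*40.078 + 2*28.085 + 6*15.999 = 223.486 g/mol.
Mass of Si per formula unit: 2 × 28.085 = 56.170 g.
Weight fraction Si = 56.170 / 223.486 = 0.2513.

25.13 weight percent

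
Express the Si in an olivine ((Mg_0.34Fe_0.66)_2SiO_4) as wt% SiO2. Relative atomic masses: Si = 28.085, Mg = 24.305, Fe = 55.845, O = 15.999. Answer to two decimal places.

Molar mass of (Mg_0.34Fe_0.66)_2SiO_4 = 0.68×24.305 + 1.32×55.845 + 1×28.085 + 4×15.999 = 182.324 g/mol.
Each formula unit contains 1 Si, equivalent to 1/1 = 1.0000 mol SiO2.
M(SiO2) = 1×28.085 + 2×15.999 = 60.083 g/mol.
Mass of SiO2 per formula unit = 1.0000 × 60.083 = 60.083 g.
SiO2 wt% = 60.083 / 182.324 × 100 = 32.95%.

32.95 wt%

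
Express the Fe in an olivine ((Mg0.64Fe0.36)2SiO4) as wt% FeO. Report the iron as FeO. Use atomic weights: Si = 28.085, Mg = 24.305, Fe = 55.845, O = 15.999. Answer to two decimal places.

31.66 wt%

Formula mass = 163.400 g/mol.
0.72 Fe → 0.7200 mol FeO per formula unit; M(FeO) = 71.844, so FeO mass = 51.728 g.
51.728/163.400 × 100 = 31.66 wt%.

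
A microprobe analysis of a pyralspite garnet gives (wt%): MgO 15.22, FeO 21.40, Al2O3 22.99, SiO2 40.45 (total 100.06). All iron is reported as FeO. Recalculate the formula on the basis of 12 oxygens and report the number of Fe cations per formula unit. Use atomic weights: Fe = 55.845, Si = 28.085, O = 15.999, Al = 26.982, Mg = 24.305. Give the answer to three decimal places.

1.325 Fe apfu

MgO (M=40.304): mol = 0.37763; Mg = 0.37763, O = 0.37763.
FeO (M=71.844): mol = 0.29787; Fe = 0.29787, O = 0.29787.
Al2O3 (M=101.961): mol = 0.22548; Al = 0.45096, O = 0.67644.
SiO2 (M=60.083): mol = 0.67324; Si = 0.67324, O = 1.34648.
ΣO = 2.69842; factor = 12/ΣO = 4.44705.
Fe apfu = 0.29787 × 4.44705 = 1.325.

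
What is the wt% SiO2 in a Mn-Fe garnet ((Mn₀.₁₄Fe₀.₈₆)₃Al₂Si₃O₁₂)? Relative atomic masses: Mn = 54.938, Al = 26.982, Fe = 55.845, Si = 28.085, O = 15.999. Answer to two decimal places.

Molar mass of (Mn₀.₁₄Fe₀.₈₆)₃Al₂Si₃O₁₂ = 0.42×54.938 + 2.58×55.845 + 2×26.982 + 3×28.085 + 12×15.999 = 497.361 g/mol.
Each formula unit contains 3 Si, equivalent to 3/1 = 3.0000 mol SiO2.
M(SiO2) = 1×28.085 + 2×15.999 = 60.083 g/mol.
Mass of SiO2 per formula unit = 3.0000 × 60.083 = 180.249 g.
SiO2 wt% = 180.249 / 497.361 × 100 = 36.24%.

36.24 wt%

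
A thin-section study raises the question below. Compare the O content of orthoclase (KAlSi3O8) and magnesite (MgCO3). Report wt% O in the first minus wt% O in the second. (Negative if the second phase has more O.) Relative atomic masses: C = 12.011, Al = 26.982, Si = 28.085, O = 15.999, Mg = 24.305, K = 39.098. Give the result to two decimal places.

-10.94 percentage points

M(KAlSi3O8) = 278.327 g/mol, so wt% O = 127.992/278.327 × 100 = 45.99%.
M(MgCO3) = 84.313 g/mol, so wt% O = 47.997/84.313 × 100 = 56.93%.
45.99 − 56.93 = -10.94 pp.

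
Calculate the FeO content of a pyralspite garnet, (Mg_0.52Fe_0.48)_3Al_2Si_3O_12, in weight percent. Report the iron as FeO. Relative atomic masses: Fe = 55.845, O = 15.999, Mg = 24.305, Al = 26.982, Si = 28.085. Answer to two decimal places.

Formula mass = 448.540 g/mol.
1.44 Fe → 1.4400 mol FeO per formula unit; M(FeO) = 71.844, so FeO mass = 103.455 g.
103.455/448.540 × 100 = 23.06 wt%.

23.06 wt%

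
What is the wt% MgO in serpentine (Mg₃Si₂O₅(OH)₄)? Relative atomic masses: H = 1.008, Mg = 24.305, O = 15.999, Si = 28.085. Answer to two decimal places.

M(Mg₃Si₂O₅(OH)₄) = 277.108 g/mol; M(MgO) = 40.304 g/mol.
Moles MgO per formula unit = 3 Mg ÷ 1 = 3.0000.
MgO fraction = (3.0000 × 40.304) / 277.108 = 120.912/277.108 = 0.4363.

43.63 wt%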